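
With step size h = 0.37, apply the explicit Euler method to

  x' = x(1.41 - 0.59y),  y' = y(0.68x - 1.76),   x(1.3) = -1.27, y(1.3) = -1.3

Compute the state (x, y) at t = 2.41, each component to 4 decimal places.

Euler on (x,y): x_{n+1} = x_n + h·x', y_{n+1} = y_n + h·y'.
1.300000: (-1.270000, -1.300000); f=(-2.764790, 3.410680) → (-2.292972, -0.038048)
1.670000: (-2.292972, -0.038048); f=(-3.284565, 0.126291) → (-3.508261, 0.008679)
2.040000: (-3.508261, 0.008679); f=(-4.928683, -0.035981) → (-5.331874, -0.004634)
(x(2.41), y(2.41)) ≈ (-5.3319, -0.0046)

-5.3319, -0.0046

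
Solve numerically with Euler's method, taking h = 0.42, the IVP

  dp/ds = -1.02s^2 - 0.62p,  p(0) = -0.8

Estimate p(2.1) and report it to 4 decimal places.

Euler: p_{n+1} = p_n + h·f(s_n, p_n).
s=0.000000, p=-0.800000: f=0.496000 → p ← -0.800000 + 0.42·0.496000 = -0.591680
s=0.420000, p=-0.591680: f=0.186914 → p ← -0.591680 + 0.42·0.186914 = -0.513176
s=0.840000, p=-0.513176: f=-0.401543 → p ← -0.513176 + 0.42·(-0.401543) = -0.681824
s=1.260000, p=-0.681824: f=-1.196621 → p ← -0.681824 + 0.42·(-1.196621) = -1.184405
s=1.680000, p=-1.184405: f=-2.144517 → p ← -1.184405 + 0.42·(-2.144517) = -2.085102
p(2.1) ≈ -2.0851

-2.0851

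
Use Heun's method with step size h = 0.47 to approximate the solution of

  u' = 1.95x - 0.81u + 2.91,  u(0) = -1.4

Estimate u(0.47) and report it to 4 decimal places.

Heun: k1 = f(x_n, u_n); k2 = f(x_n + h, u_n + h·k1); u_{n+1} = u_n + (h/2)·(k1 + k2).
x=0.000000, u=-1.400000:
  k1 = f(0.000000, -1.400000) = 4.044000
  k2 = f(0.470000, 0.500680) = 3.420949
  u ← -1.400000 + (0.47/2)·(4.044000 + 3.420949) = 0.354263
u(0.47) ≈ 0.3543

0.3543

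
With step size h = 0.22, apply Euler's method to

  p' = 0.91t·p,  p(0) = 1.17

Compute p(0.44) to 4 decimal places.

Euler: p_{n+1} = p_n + h·f(t_n, p_n).
t=0.000000, p=1.170000: f=0.000000 → p ← 1.170000 + 0.22·0.000000 = 1.170000
t=0.220000, p=1.170000: f=0.234234 → p ← 1.170000 + 0.22·0.234234 = 1.221531
p(0.44) ≈ 1.2215

1.2215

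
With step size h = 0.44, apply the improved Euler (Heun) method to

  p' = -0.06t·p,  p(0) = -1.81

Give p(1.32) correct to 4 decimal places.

-1.7177

Heun: k1 = f(t_n, p_n); k2 = f(t_n + h, p_n + h·k1); p_{n+1} = p_n + (h/2)·(k1 + k2).
t=0.000000, p=-1.810000:
  k1 = f(0.000000, -1.810000) = 0.000000
  k2 = f(0.440000, -1.810000) = 0.047784
  p ← -1.810000 + (0.44/2)·(0.000000 + 0.047784) = -1.799488
t=0.440000, p=-1.799488:
  k1 = f(0.440000, -1.799488) = 0.047506
  k2 = f(0.880000, -1.778585) = 0.093909
  p ← -1.799488 + (0.44/2)·(0.047506 + 0.093909) = -1.768376
t=0.880000, p=-1.768376:
  k1 = f(0.880000, -1.768376) = 0.093370
  k2 = f(1.320000, -1.727293) = 0.136802
  p ← -1.768376 + (0.44/2)·(0.093370 + 0.136802) = -1.717738
p(1.32) ≈ -1.7177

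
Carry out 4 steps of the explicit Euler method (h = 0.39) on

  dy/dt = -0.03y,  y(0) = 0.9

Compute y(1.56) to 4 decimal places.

Euler: y_{n+1} = y_n + h·f(t_n, y_n).
t=0.000000, y=0.900000: f=-0.027000 → y ← 0.900000 + 0.39·(-0.027000) = 0.889470
t=0.390000, y=0.889470: f=-0.026684 → y ← 0.889470 + 0.39·(-0.026684) = 0.879063
t=0.780000, y=0.879063: f=-0.026372 → y ← 0.879063 + 0.39·(-0.026372) = 0.868778
t=1.170000, y=0.868778: f=-0.026063 → y ← 0.868778 + 0.39·(-0.026063) = 0.858613
y(1.56) ≈ 0.8586

0.8586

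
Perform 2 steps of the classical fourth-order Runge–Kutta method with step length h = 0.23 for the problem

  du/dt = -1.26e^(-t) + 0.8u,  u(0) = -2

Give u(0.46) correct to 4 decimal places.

-3.4592

RK4: k1 = f(t_n, u_n); k2 = f(t_n + h/2, u_n + (h/2)·k1); k3 = f(t_n + h/2, u_n + (h/2)·k2); k4 = f(t_n + h, u_n + h·k3); u_{n+1} = u_n + (h/6)·(k1 + 2k2 + 2k3 + k4).
t=0.000000, u=-2.000000:
  k1 = f(0.000000, -2.000000) = -2.860000
  k2 = f(0.115000, -2.328900) = -2.986241
  k3 = f(0.115000, -2.343418) = -2.997856
  k4 = f(0.230000, -2.689507) = -3.152718
  u ← -2.000000 + (0.23/6)·(k1 + 2k2 + 2k3 + k4) = -2.689268
t=0.230000, u=-2.689268:
  k1 = f(0.230000, -2.689268) = -3.152527
  k2 = f(0.345000, -3.051809) = -3.333805
  k3 = f(0.345000, -3.072656) = -3.350482
  k4 = f(0.460000, -3.459879) = -3.563321
  u ← -2.689268 + (0.23/6)·(k1 + 2k2 + 2k3 + k4) = -3.459171
u(0.46) ≈ -3.4592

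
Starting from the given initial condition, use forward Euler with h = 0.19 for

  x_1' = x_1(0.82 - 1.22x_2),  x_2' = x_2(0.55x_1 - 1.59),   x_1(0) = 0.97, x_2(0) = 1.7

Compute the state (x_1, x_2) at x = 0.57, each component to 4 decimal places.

Euler on (x_1,x_2): x_1_{n+1} = x_1_n + h·x_1', x_2_{n+1} = x_2_n + h·x_2'.
0.000000: (0.970000, 1.700000); f=(-1.216380, -1.796050) → (0.738888, 1.358750)
0.190000: (0.738888, 1.358750); f=(-0.618948, -1.608233) → (0.621288, 1.053186)
0.380000: (0.621288, 1.053186); f=(-0.288829, -1.314684) → (0.566410, 0.803396)
(x_1(0.57), x_2(0.57)) ≈ (0.5664, 0.8034)

0.5664, 0.8034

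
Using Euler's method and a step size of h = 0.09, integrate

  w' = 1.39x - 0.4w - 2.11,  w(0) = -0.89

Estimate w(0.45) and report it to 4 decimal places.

-1.5159

Euler: w_{n+1} = w_n + h·f(x_n, w_n).
x=0.000000, w=-0.890000: f=-1.754000 → w ← -0.890000 + 0.09·(-1.754000) = -1.047860
x=0.090000, w=-1.047860: f=-1.565756 → w ← -1.047860 + 0.09·(-1.565756) = -1.188778
x=0.180000, w=-1.188778: f=-1.384289 → w ← -1.188778 + 0.09·(-1.384289) = -1.313364
x=0.270000, w=-1.313364: f=-1.209354 → w ← -1.313364 + 0.09·(-1.209354) = -1.422206
x=0.360000, w=-1.422206: f=-1.040718 → w ← -1.422206 + 0.09·(-1.040718) = -1.515871
w(0.45) ≈ -1.5159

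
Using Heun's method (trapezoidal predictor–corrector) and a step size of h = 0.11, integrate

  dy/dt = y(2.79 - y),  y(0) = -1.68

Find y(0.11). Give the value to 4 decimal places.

Heun: k1 = f(t_n, y_n); k2 = f(t_n + h, y_n + h·k1); y_{n+1} = y_n + (h/2)·(k1 + k2).
t=0.000000, y=-1.680000:
  k1 = f(0.000000, -1.680000) = -7.509600
  k2 = f(0.110000, -2.506056) = -13.272213
  y ← -1.680000 + (0.11/2)·(-7.509600 + (-13.272213)) = -2.823000
y(0.11) ≈ -2.8230

-2.8230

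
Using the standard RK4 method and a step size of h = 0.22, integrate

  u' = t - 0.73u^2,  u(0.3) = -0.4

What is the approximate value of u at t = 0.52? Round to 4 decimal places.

-0.3319

RK4: k1 = f(t_n, u_n); k2 = f(t_n + h/2, u_n + (h/2)·k1); k3 = f(t_n + h/2, u_n + (h/2)·k2); k4 = f(t_n + h, u_n + h·k3); u_{n+1} = u_n + (h/6)·(k1 + 2k2 + 2k3 + k4).
t=0.300000, u=-0.400000:
  k1 = f(0.300000, -0.400000) = 0.183200
  k2 = f(0.410000, -0.379848) = 0.304672
  k3 = f(0.410000, -0.366486) = 0.311952
  k4 = f(0.520000, -0.331371) = 0.439841
  u ← -0.400000 + (0.22/6)·(k1 + 2k2 + 2k3 + k4) = -0.331936
u(0.52) ≈ -0.3319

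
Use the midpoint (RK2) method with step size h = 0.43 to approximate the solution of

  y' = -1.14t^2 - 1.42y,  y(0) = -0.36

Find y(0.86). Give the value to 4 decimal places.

-0.3087

Midpoint: k1 = f(t_n, y_n); k2 = f(t_n + h/2, y_n + (h/2)·k1); y_{n+1} = y_n + h·k2.
t=0.000000, y=-0.360000:
  k1 = f(0.000000, -0.360000) = 0.511200
  k2 = f(0.215000, -0.250092) = 0.302434
  y ← -0.360000 + 0.43·0.302434 = -0.229953
t=0.430000, y=-0.229953:
  k1 = f(0.430000, -0.229953) = 0.115748
  k2 = f(0.645000, -0.205068) = -0.183073
  y ← -0.229953 + 0.43·(-0.183073) = -0.308675
y(0.86) ≈ -0.3087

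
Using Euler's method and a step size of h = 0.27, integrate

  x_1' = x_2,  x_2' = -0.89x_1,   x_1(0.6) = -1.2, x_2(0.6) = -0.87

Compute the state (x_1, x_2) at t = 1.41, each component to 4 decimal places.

-1.6559, 0.1457

Euler on (x_1,x_2): x_1_{n+1} = x_1_n + h·x_1', x_2_{n+1} = x_2_n + h·x_2'.
0.600000: (-1.200000, -0.870000); f=(-0.870000, 1.068000) → (-1.434900, -0.581640)
0.870000: (-1.434900, -0.581640); f=(-0.581640, 1.277061) → (-1.591943, -0.236834)
1.140000: (-1.591943, -0.236834); f=(-0.236834, 1.416829) → (-1.655888, 0.145710)
(x_1(1.41), x_2(1.41)) ≈ (-1.6559, 0.1457)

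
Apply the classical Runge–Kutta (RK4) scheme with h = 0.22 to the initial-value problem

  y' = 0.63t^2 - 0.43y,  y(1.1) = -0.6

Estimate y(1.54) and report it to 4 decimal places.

RK4: k1 = f(t_n, y_n); k2 = f(t_n + h/2, y_n + (h/2)·k1); k3 = f(t_n + h/2, y_n + (h/2)·k2); k4 = f(t_n + h, y_n + h·k3); y_{n+1} = y_n + (h/6)·(k1 + 2k2 + 2k3 + k4).
t=1.100000, y=-0.600000:
  k1 = f(1.100000, -0.600000) = 1.020300
  k2 = f(1.210000, -0.487767) = 1.132123
  k3 = f(1.210000, -0.475466) = 1.126834
  k4 = f(1.320000, -0.352097) = 1.249114
  y ← -0.600000 + (0.22/6)·(k1 + 2k2 + 2k3 + k4) = -0.351131
t=1.320000, y=-0.351131:
  k1 = f(1.320000, -0.351131) = 1.248698
  k2 = f(1.430000, -0.213775) = 1.380210
  k3 = f(1.430000, -0.199308) = 1.373990
  k4 = f(1.540000, -0.048854) = 1.515115
  y ← -0.351131 + (0.22/6)·(k1 + 2k2 + 2k3 + k4) = -0.047817
y(1.54) ≈ -0.0478

-0.0478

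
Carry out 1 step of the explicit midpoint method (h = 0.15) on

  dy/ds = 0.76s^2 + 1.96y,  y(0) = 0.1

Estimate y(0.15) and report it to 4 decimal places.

Midpoint: k1 = f(s_n, y_n); k2 = f(s_n + h/2, y_n + (h/2)·k1); y_{n+1} = y_n + h·k2.
s=0.000000, y=0.100000:
  k1 = f(0.000000, 0.100000) = 0.196000
  k2 = f(0.075000, 0.114700) = 0.229087
  y ← 0.100000 + 0.15·0.229087 = 0.134363
y(0.15) ≈ 0.1344

0.1344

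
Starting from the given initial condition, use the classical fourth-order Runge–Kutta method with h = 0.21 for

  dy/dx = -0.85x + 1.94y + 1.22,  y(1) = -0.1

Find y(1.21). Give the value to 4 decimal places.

-0.0759

RK4: k1 = f(x_n, y_n); k2 = f(x_n + h/2, y_n + (h/2)·k1); k3 = f(x_n + h/2, y_n + (h/2)·k2); k4 = f(x_n + h, y_n + h·k3); y_{n+1} = y_n + (h/6)·(k1 + 2k2 + 2k3 + k4).
x=1.000000, y=-0.100000:
  k1 = f(1.000000, -0.100000) = 0.176000
  k2 = f(1.105000, -0.081520) = 0.122601
  k3 = f(1.105000, -0.087127) = 0.111724
  k4 = f(1.210000, -0.076538) = 0.043016
  y ← -0.100000 + (0.21/6)·(k1 + 2k2 + 2k3 + k4) = -0.075932
y(1.21) ≈ -0.0759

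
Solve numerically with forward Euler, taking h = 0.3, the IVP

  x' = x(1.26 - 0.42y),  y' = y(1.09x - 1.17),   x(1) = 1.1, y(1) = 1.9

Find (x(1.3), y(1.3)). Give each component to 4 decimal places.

1.2525, 1.9165

Euler on (x,y): x_{n+1} = x_n + h·x', y_{n+1} = y_n + h·y'.
1.000000: (1.100000, 1.900000); f=(0.508200, 0.055100) → (1.252460, 1.916530)
(x(1.3), y(1.3)) ≈ (1.2525, 1.9165)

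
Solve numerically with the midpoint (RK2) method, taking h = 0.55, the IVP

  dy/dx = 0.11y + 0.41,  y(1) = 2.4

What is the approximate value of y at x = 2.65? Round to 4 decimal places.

3.6186

Midpoint: k1 = f(x_n, y_n); k2 = f(x_n + h/2, y_n + (h/2)·k1); y_{n+1} = y_n + h·k2.
x=1.000000, y=2.400000:
  k1 = f(1.000000, 2.400000) = 0.674000
  k2 = f(1.275000, 2.585350) = 0.694388
  y ← 2.400000 + 0.55·0.694388 = 2.781914
x=1.550000, y=2.781914:
  k1 = f(1.550000, 2.781914) = 0.716011
  k2 = f(1.825000, 2.978817) = 0.737670
  y ← 2.781914 + 0.55·0.737670 = 3.187632
x=2.100000, y=3.187632:
  k1 = f(2.100000, 3.187632) = 0.760640
  k2 = f(2.375000, 3.396808) = 0.783649
  y ← 3.187632 + 0.55·0.783649 = 3.618639
y(2.65) ≈ 3.6186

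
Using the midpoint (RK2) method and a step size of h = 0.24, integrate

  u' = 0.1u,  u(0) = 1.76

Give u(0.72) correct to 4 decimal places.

Midpoint: k1 = f(x_n, u_n); k2 = f(x_n + h/2, u_n + (h/2)·k1); u_{n+1} = u_n + h·k2.
x=0.000000, u=1.760000:
  k1 = f(0.000000, 1.760000) = 0.176000
  k2 = f(0.120000, 1.781120) = 0.178112
  u ← 1.760000 + 0.24·0.178112 = 1.802747
x=0.240000, u=1.802747:
  k1 = f(0.240000, 1.802747) = 0.180275
  k2 = f(0.360000, 1.824380) = 0.182438
  u ← 1.802747 + 0.24·0.182438 = 1.846532
x=0.480000, u=1.846532:
  k1 = f(0.480000, 1.846532) = 0.184653
  k2 = f(0.600000, 1.868690) = 0.186869
  u ← 1.846532 + 0.24·0.186869 = 1.891381
u(0.72) ≈ 1.8914

1.8914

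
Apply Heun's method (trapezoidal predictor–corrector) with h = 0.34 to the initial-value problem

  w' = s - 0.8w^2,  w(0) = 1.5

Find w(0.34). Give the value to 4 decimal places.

Heun: k1 = f(s_n, w_n); k2 = f(s_n + h, w_n + h·k1); w_{n+1} = w_n + (h/2)·(k1 + k2).
s=0.000000, w=1.500000:
  k1 = f(0.000000, 1.500000) = -1.800000
  k2 = f(0.340000, 0.888000) = -0.290835
  w ← 1.500000 + (0.34/2)·(-1.800000 + (-0.290835)) = 1.144558
w(0.34) ≈ 1.1446

1.1446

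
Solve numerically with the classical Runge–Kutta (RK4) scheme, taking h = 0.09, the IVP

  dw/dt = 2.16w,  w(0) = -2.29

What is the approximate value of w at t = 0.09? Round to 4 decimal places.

-2.7814

RK4: k1 = f(t_n, w_n); k2 = f(t_n + h/2, w_n + (h/2)·k1); k3 = f(t_n + h/2, w_n + (h/2)·k2); k4 = f(t_n + h, w_n + h·k3); w_{n+1} = w_n + (h/6)·(k1 + 2k2 + 2k3 + k4).
t=0.000000, w=-2.290000:
  k1 = f(0.000000, -2.290000) = -4.946400
  k2 = f(0.045000, -2.512588) = -5.427190
  k3 = f(0.045000, -2.534224) = -5.473923
  k4 = f(0.090000, -2.782653) = -6.010531
  w ← -2.290000 + (0.09/6)·(k1 + 2k2 + 2k3 + k4) = -2.781387
w(0.09) ≈ -2.7814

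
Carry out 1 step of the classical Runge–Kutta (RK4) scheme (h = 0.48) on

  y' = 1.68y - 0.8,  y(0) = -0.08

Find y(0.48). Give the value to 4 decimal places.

RK4: k1 = f(s_n, y_n); k2 = f(s_n + h/2, y_n + (h/2)·k1); k3 = f(s_n + h/2, y_n + (h/2)·k2); k4 = f(s_n + h, y_n + h·k3); y_{n+1} = y_n + (h/6)·(k1 + 2k2 + 2k3 + k4).
s=0.000000, y=-0.080000:
  k1 = f(0.000000, -0.080000) = -0.934400
  k2 = f(0.240000, -0.304256) = -1.311150
  k3 = f(0.240000, -0.394676) = -1.463056
  k4 = f(0.480000, -0.782267) = -2.114208
  y ← -0.080000 + (0.48/6)·(k1 + 2k2 + 2k3 + k4) = -0.767762
y(0.48) ≈ -0.7678

-0.7678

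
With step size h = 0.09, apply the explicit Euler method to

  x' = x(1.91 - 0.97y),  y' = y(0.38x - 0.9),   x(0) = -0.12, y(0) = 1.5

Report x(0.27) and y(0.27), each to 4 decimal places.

-0.1396, 1.1480

Euler on (x,y): x_{n+1} = x_n + h·x', y_{n+1} = y_n + h·y'.
0.000000: (-0.120000, 1.500000); f=(-0.054600, -1.418400) → (-0.124914, 1.372344)
0.090000: (-0.124914, 1.372344); f=(-0.072304, -1.300251) → (-0.131421, 1.255321)
0.180000: (-0.131421, 1.255321); f=(-0.090988, -1.192480) → (-0.139610, 1.147998)
(x(0.27), y(0.27)) ≈ (-0.1396, 1.1480)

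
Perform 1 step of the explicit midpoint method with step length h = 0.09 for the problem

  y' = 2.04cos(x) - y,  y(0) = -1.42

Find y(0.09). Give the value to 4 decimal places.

-1.1228

Midpoint: k1 = f(x_n, y_n); k2 = f(x_n + h/2, y_n + (h/2)·k1); y_{n+1} = y_n + h·k2.
x=0.000000, y=-1.420000:
  k1 = f(0.000000, -1.420000) = 3.460000
  k2 = f(0.045000, -1.264300) = 3.302235
  y ← -1.420000 + 0.09·3.302235 = -1.122799
y(0.09) ≈ -1.1228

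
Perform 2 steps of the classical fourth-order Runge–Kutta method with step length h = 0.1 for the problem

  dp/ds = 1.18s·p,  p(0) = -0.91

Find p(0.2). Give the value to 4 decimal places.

-0.9317

RK4: k1 = f(s_n, p_n); k2 = f(s_n + h/2, p_n + (h/2)·k1); k3 = f(s_n + h/2, p_n + (h/2)·k2); k4 = f(s_n + h, p_n + h·k3); p_{n+1} = p_n + (h/6)·(k1 + 2k2 + 2k3 + k4).
s=0.000000, p=-0.910000:
  k1 = f(0.000000, -0.910000) = 0.000000
  k2 = f(0.050000, -0.910000) = -0.053690
  k3 = f(0.050000, -0.912685) = -0.053848
  k4 = f(0.100000, -0.915385) = -0.108015
  p ← -0.910000 + (0.1/6)·(k1 + 2k2 + 2k3 + k4) = -0.915385
s=0.100000, p=-0.915385:
  k1 = f(0.100000, -0.915385) = -0.108015
  k2 = f(0.150000, -0.920786) = -0.162979
  k3 = f(0.150000, -0.923534) = -0.163465
  k4 = f(0.200000, -0.931731) = -0.219889
  p ← -0.915385 + (0.1/6)·(k1 + 2k2 + 2k3 + k4) = -0.931731
p(0.2) ≈ -0.9317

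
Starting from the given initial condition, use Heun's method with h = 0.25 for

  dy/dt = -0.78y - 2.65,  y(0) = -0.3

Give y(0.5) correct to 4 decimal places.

Heun: k1 = f(t_n, y_n); k2 = f(t_n + h, y_n + h·k1); y_{n+1} = y_n + (h/2)·(k1 + k2).
t=0.000000, y=-0.300000:
  k1 = f(0.000000, -0.300000) = -2.416000
  k2 = f(0.250000, -0.904000) = -1.944880
  y ← -0.300000 + (0.25/2)·(-2.416000 + (-1.944880)) = -0.845110
t=0.250000, y=-0.845110:
  k1 = f(0.250000, -0.845110) = -1.990814
  k2 = f(0.500000, -1.342814) = -1.602605
  y ← -0.845110 + (0.25/2)·(-1.990814 + (-1.602605)) = -1.294287
y(0.5) ≈ -1.2943

-1.2943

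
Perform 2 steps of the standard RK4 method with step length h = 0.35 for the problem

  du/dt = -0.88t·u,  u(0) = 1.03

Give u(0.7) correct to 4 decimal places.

0.8302

RK4: k1 = f(t_n, u_n); k2 = f(t_n + h/2, u_n + (h/2)·k1); k3 = f(t_n + h/2, u_n + (h/2)·k2); k4 = f(t_n + h, u_n + h·k3); u_{n+1} = u_n + (h/6)·(k1 + 2k2 + 2k3 + k4).
t=0.000000, u=1.030000:
  k1 = f(0.000000, 1.030000) = 0.000000
  k2 = f(0.175000, 1.030000) = -0.158620
  k3 = f(0.175000, 1.002242) = -0.154345
  k4 = f(0.350000, 0.975979) = -0.300602
  u ← 1.030000 + (0.35/6)·(k1 + 2k2 + 2k3 + k4) = 0.975952
t=0.350000, u=0.975952:
  k1 = f(0.350000, 0.975952) = -0.300593
  k2 = f(0.525000, 0.923348) = -0.426587
  k3 = f(0.525000, 0.901300) = -0.416400
  k4 = f(0.700000, 0.830212) = -0.511411
  u ← 0.975952 + (0.35/6)·(k1 + 2k2 + 2k3 + k4) = 0.830237
u(0.7) ≈ 0.8302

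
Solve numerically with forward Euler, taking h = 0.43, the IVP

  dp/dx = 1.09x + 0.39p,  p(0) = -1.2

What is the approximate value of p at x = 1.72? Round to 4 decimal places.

Euler: p_{n+1} = p_n + h·f(x_n, p_n).
x=0.000000, p=-1.200000: f=-0.468000 → p ← -1.200000 + 0.43·(-0.468000) = -1.401240
x=0.430000, p=-1.401240: f=-0.077784 → p ← -1.401240 + 0.43·(-0.077784) = -1.434687
x=0.860000, p=-1.434687: f=0.377872 → p ← -1.434687 + 0.43·0.377872 = -1.272202
x=1.290000, p=-1.272202: f=0.909941 → p ← -1.272202 + 0.43·0.909941 = -0.880927
p(1.72) ≈ -0.8809

-0.8809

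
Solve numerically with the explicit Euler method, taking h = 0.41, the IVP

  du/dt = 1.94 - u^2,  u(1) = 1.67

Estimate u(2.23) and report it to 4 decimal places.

Euler: u_{n+1} = u_n + h·f(t_n, u_n).
t=1.000000, u=1.670000: f=-0.848900 → u ← 1.670000 + 0.41·(-0.848900) = 1.321951
t=1.410000, u=1.321951: f=0.192446 → u ← 1.321951 + 0.41·0.192446 = 1.400854
t=1.820000, u=1.400854: f=-0.022391 → u ← 1.400854 + 0.41·(-0.022391) = 1.391673
u(2.23) ≈ 1.3917

1.3917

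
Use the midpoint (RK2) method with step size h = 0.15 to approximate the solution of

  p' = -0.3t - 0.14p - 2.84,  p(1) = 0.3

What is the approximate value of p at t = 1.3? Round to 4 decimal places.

-0.6481

Midpoint: k1 = f(t_n, p_n); k2 = f(t_n + h/2, p_n + (h/2)·k1); p_{n+1} = p_n + h·k2.
t=1.000000, p=0.300000:
  k1 = f(1.000000, 0.300000) = -3.182000
  k2 = f(1.075000, 0.061350) = -3.171089
  p ← 0.300000 + 0.15·(-3.171089) = -0.175663
t=1.150000, p=-0.175663:
  k1 = f(1.150000, -0.175663) = -3.160407
  k2 = f(1.225000, -0.412694) = -3.149723
  p ← -0.175663 + 0.15·(-3.149723) = -0.648122
p(1.3) ≈ -0.6481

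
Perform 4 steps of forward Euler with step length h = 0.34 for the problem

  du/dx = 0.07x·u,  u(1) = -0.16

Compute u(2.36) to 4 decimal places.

Euler: u_{n+1} = u_n + h·f(x_n, u_n).
x=1.000000, u=-0.160000: f=-0.011200 → u ← -0.160000 + 0.34·(-0.011200) = -0.163808
x=1.340000, u=-0.163808: f=-0.015365 → u ← -0.163808 + 0.34·(-0.015365) = -0.169032
x=1.680000, u=-0.169032: f=-0.019878 → u ← -0.169032 + 0.34·(-0.019878) = -0.175791
x=2.020000, u=-0.175791: f=-0.024857 → u ← -0.175791 + 0.34·(-0.024857) = -0.184242
u(2.36) ≈ -0.1842

-0.1842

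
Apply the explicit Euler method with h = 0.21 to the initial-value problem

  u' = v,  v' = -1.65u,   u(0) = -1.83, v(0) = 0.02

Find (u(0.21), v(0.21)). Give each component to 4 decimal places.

-1.8258, 0.6541

Euler on (u,v): u_{n+1} = u_n + h·u', v_{n+1} = v_n + h·v'.
0.000000: (-1.830000, 0.020000); f=(0.020000, 3.019500) → (-1.825800, 0.654095)
(u(0.21), v(0.21)) ≈ (-1.8258, 0.6541)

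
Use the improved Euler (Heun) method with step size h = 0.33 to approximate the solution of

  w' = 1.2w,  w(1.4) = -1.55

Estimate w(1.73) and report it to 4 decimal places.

-2.2853

Heun: k1 = f(t_n, w_n); k2 = f(t_n + h, w_n + h·k1); w_{n+1} = w_n + (h/2)·(k1 + k2).
t=1.400000, w=-1.550000:
  k1 = f(1.400000, -1.550000) = -1.860000
  k2 = f(1.730000, -2.163800) = -2.596560
  w ← -1.550000 + (0.33/2)·(-1.860000 + (-2.596560)) = -2.285332
w(1.73) ≈ -2.2853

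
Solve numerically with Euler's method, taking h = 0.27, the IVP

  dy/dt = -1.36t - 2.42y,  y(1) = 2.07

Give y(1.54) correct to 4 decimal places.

Euler: y_{n+1} = y_n + h·f(t_n, y_n).
t=1.000000, y=2.070000: f=-6.369400 → y ← 2.070000 + 0.27·(-6.369400) = 0.350262
t=1.270000, y=0.350262: f=-2.574834 → y ← 0.350262 + 0.27·(-2.574834) = -0.344943
y(1.54) ≈ -0.3449

-0.3449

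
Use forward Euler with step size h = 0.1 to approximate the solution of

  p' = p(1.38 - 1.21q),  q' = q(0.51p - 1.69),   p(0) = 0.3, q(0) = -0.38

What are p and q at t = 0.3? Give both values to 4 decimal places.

Euler on (p,q): p_{n+1} = p_n + h·p', q_{n+1} = q_n + h·q'.
0.000000: (0.300000, -0.380000); f=(0.551940, 0.584060) → (0.355194, -0.321594)
0.100000: (0.355194, -0.321594); f=(0.628384, 0.485237) → (0.418032, -0.273070)
0.200000: (0.418032, -0.273070); f=(0.715009, 0.403271) → (0.489533, -0.232743)
(p(0.3), q(0.3)) ≈ (0.4895, -0.2327)

0.4895, -0.2327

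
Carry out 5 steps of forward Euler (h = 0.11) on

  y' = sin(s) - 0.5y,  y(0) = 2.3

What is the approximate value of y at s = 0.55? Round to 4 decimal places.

1.8455

Euler: y_{n+1} = y_n + h·f(s_n, y_n).
s=0.000000, y=2.300000: f=-1.150000 → y ← 2.300000 + 0.11·(-1.150000) = 2.173500
s=0.110000, y=2.173500: f=-0.976972 → y ← 2.173500 + 0.11·(-0.976972) = 2.066033
s=0.220000, y=2.066033: f=-0.814787 → y ← 2.066033 + 0.11·(-0.814787) = 1.976407
s=0.330000, y=1.976407: f=-0.664160 → y ← 1.976407 + 0.11·(-0.664160) = 1.903349
s=0.440000, y=1.903349: f=-0.525735 → y ← 1.903349 + 0.11·(-0.525735) = 1.845518
y(0.55) ≈ 1.8455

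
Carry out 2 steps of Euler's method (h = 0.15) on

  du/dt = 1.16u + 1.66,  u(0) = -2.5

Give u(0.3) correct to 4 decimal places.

-2.9044

Euler: u_{n+1} = u_n + h·f(t_n, u_n).
t=0.000000, u=-2.500000: f=-1.240000 → u ← -2.500000 + 0.15·(-1.240000) = -2.686000
t=0.150000, u=-2.686000: f=-1.455760 → u ← -2.686000 + 0.15·(-1.455760) = -2.904364
u(0.3) ≈ -2.9044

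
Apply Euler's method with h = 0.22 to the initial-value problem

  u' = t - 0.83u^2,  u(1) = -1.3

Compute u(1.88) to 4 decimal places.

-1.6255

Euler: u_{n+1} = u_n + h·f(t_n, u_n).
t=1.000000, u=-1.300000: f=-0.402700 → u ← -1.300000 + 0.22·(-0.402700) = -1.388594
t=1.220000, u=-1.388594: f=-0.380400 → u ← -1.388594 + 0.22·(-0.380400) = -1.472282
t=1.440000, u=-1.472282: f=-0.359120 → u ← -1.472282 + 0.22·(-0.359120) = -1.551289
t=1.660000, u=-1.551289: f=-0.337392 → u ← -1.551289 + 0.22·(-0.337392) = -1.625515
u(1.88) ≈ -1.6255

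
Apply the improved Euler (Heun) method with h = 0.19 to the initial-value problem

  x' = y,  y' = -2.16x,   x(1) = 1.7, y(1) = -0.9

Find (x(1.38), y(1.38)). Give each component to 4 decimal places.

1.1088, -2.1020

Heun on (x,y): k1 = f(t_n, state_n); k2 = f(t_n + h, state_n + h·k1); state_{n+1} = state_n + (h/2)·(k1 + k2).
1.000000: (1.700000, -0.900000)
  k1 = (-0.900000, -3.672000)
  predictor → (1.529000, -1.597680)
  k2 = (-1.597680, -3.302640)
  → (1.462720, -1.562591)
1.190000: (1.462720, -1.562591)
  k1 = (-1.562591, -3.159476)
  predictor → (1.165828, -2.162891)
  k2 = (-2.162891, -2.518189)
  → (1.108800, -2.101969)
(x(1.38), y(1.38)) ≈ (1.1088, -2.1020)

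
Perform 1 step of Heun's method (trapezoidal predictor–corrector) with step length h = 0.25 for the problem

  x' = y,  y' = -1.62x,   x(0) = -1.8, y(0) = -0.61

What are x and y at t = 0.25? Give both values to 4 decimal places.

-1.8614, 0.1499

Heun on (x,y): k1 = f(t_n, state_n); k2 = f(t_n + h, state_n + h·k1); state_{n+1} = state_n + (h/2)·(k1 + k2).
0.000000: (-1.800000, -0.610000)
  k1 = (-0.610000, 2.916000)
  predictor → (-1.952500, 0.119000)
  k2 = (0.119000, 3.163050)
  → (-1.861375, 0.149881)
(x(0.25), y(0.25)) ≈ (-1.8614, 0.1499)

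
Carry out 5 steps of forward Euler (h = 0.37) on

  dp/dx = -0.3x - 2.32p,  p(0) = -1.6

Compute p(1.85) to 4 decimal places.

Euler: p_{n+1} = p_n + h·f(x_n, p_n).
x=0.000000, p=-1.600000: f=3.712000 → p ← -1.600000 + 0.37·3.712000 = -0.226560
x=0.370000, p=-0.226560: f=0.414619 → p ← -0.226560 + 0.37·0.414619 = -0.073151
x=0.740000, p=-0.073151: f=-0.052290 → p ← -0.073151 + 0.37·(-0.052290) = -0.092498
x=1.110000, p=-0.092498: f=-0.118404 → p ← -0.092498 + 0.37·(-0.118404) = -0.136308
x=1.480000, p=-0.136308: f=-0.127766 → p ← -0.136308 + 0.37·(-0.127766) = -0.183581
p(1.85) ≈ -0.1836

-0.1836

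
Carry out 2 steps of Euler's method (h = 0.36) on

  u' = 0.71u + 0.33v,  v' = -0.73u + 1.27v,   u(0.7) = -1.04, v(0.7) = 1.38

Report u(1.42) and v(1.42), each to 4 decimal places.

Euler on (u,v): u_{n+1} = u_n + h·u', v_{n+1} = v_n + h·v'.
0.700000: (-1.040000, 1.380000); f=(-0.283000, 2.511800) → (-1.141880, 2.284248)
1.060000: (-1.141880, 2.284248); f=(-0.056933, 3.734567) → (-1.162376, 3.628692)
(u(1.42), v(1.42)) ≈ (-1.1624, 3.6287)

-1.1624, 3.6287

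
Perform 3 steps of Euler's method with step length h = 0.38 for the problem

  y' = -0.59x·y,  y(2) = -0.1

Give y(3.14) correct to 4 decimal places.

Euler: y_{n+1} = y_n + h·f(x_n, y_n).
x=2.000000, y=-0.100000: f=0.118000 → y ← -0.100000 + 0.38·0.118000 = -0.055160
x=2.380000, y=-0.055160: f=0.077456 → y ← -0.055160 + 0.38·0.077456 = -0.025727
x=2.760000, y=-0.025727: f=0.041894 → y ← -0.025727 + 0.38·0.041894 = -0.009807
y(3.14) ≈ -0.0098

-0.0098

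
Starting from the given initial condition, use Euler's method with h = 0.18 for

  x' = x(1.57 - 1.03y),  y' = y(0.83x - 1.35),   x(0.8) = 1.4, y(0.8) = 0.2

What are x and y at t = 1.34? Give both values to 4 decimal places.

Euler on (x,y): x_{n+1} = x_n + h·x', y_{n+1} = y_n + h·y'.
0.800000: (1.400000, 0.200000); f=(1.909600, -0.037600) → (1.743728, 0.193232)
0.980000: (1.743728, 0.193232); f=(2.390601, 0.018800) → (2.174036, 0.196616)
1.160000: (2.174036, 0.196616); f=(2.972963, 0.089352) → (2.709169, 0.212699)
(x(1.34), y(1.34)) ≈ (2.7092, 0.2127)

2.7092, 0.2127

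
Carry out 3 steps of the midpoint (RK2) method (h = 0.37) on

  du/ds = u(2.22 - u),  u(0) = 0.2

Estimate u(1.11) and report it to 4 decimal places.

1.1740

Midpoint: k1 = f(s_n, u_n); k2 = f(s_n + h/2, u_n + (h/2)·k1); u_{n+1} = u_n + h·k2.
s=0.000000, u=0.200000:
  k1 = f(0.000000, 0.200000) = 0.404000
  k2 = f(0.185000, 0.274740) = 0.534441
  u ← 0.200000 + 0.37·0.534441 = 0.397743
s=0.370000, u=0.397743:
  k1 = f(0.370000, 0.397743) = 0.724790
  k2 = f(0.555000, 0.531829) = 0.897819
  u ← 0.397743 + 0.37·0.897819 = 0.729936
s=0.740000, u=0.729936:
  k1 = f(0.740000, 0.729936) = 1.087651
  k2 = f(0.925000, 0.931151) = 1.200113
  u ← 0.729936 + 0.37·1.200113 = 1.173978
u(1.11) ≈ 1.1740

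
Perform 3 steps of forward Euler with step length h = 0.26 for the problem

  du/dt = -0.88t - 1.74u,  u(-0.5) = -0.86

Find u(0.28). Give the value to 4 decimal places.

-0.0814

Euler: u_{n+1} = u_n + h·f(t_n, u_n).
t=-0.500000, u=-0.860000: f=1.936400 → u ← -0.860000 + 0.26·1.936400 = -0.356536
t=-0.240000, u=-0.356536: f=0.831573 → u ← -0.356536 + 0.26·0.831573 = -0.140327
t=0.020000, u=-0.140327: f=0.226569 → u ← -0.140327 + 0.26·0.226569 = -0.081419
u(0.28) ≈ -0.0814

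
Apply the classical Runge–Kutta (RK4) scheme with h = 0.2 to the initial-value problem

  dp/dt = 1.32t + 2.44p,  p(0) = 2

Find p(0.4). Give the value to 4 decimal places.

5.4561

RK4: k1 = f(t_n, p_n); k2 = f(t_n + h/2, p_n + (h/2)·k1); k3 = f(t_n + h/2, p_n + (h/2)·k2); k4 = f(t_n + h, p_n + h·k3); p_{n+1} = p_n + (h/6)·(k1 + 2k2 + 2k3 + k4).
t=0.000000, p=2.000000:
  k1 = f(0.000000, 2.000000) = 4.880000
  k2 = f(0.100000, 2.488000) = 6.202720
  k3 = f(0.100000, 2.620272) = 6.525464
  k4 = f(0.200000, 3.305093) = 8.328426
  p ← 2.000000 + (0.2/6)·(k1 + 2k2 + 2k3 + k4) = 3.288826
t=0.200000, p=3.288826:
  k1 = f(0.200000, 3.288826) = 8.288737
  k2 = f(0.300000, 4.117700) = 10.443188
  k3 = f(0.300000, 4.333145) = 10.968874
  k4 = f(0.400000, 5.482601) = 13.905547
  p ← 3.288826 + (0.2/6)·(k1 + 2k2 + 2k3 + k4) = 5.456107
p(0.4) ≈ 5.4561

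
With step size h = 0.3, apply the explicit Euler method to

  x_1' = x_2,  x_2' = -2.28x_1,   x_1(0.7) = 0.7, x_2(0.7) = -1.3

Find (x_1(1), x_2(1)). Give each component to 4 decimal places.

Euler on (x_1,x_2): x_1_{n+1} = x_1_n + h·x_1', x_2_{n+1} = x_2_n + h·x_2'.
0.700000: (0.700000, -1.300000); f=(-1.300000, -1.596000) → (0.310000, -1.778800)
(x_1(1), x_2(1)) ≈ (0.3100, -1.7788)

0.3100, -1.7788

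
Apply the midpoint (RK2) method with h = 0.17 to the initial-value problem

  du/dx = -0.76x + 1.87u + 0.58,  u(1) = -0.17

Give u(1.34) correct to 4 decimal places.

-0.4538

Midpoint: k1 = f(x_n, u_n); k2 = f(x_n + h/2, u_n + (h/2)·k1); u_{n+1} = u_n + h·k2.
x=1.000000, u=-0.170000:
  k1 = f(1.000000, -0.170000) = -0.497900
  k2 = f(1.085000, -0.212322) = -0.641641
  u ← -0.170000 + 0.17·(-0.641641) = -0.279079
x=1.170000, u=-0.279079:
  k1 = f(1.170000, -0.279079) = -0.831078
  k2 = f(1.255000, -0.349721) = -1.027778
  u ← -0.279079 + 0.17·(-1.027778) = -0.453801
u(1.34) ≈ -0.4538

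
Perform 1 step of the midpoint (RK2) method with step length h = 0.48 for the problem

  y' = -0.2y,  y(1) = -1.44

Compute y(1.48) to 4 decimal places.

Midpoint: k1 = f(s_n, y_n); k2 = f(s_n + h/2, y_n + (h/2)·k1); y_{n+1} = y_n + h·k2.
s=1.000000, y=-1.440000:
  k1 = f(1.000000, -1.440000) = 0.288000
  k2 = f(1.240000, -1.370880) = 0.274176
  y ← -1.440000 + 0.48·0.274176 = -1.308396
y(1.48) ≈ -1.3084

-1.3084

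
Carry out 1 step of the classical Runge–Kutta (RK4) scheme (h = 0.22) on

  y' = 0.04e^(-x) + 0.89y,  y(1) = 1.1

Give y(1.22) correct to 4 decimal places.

RK4: k1 = f(x_n, y_n); k2 = f(x_n + h/2, y_n + (h/2)·k1); k3 = f(x_n + h/2, y_n + (h/2)·k2); k4 = f(x_n + h, y_n + h·k3); y_{n+1} = y_n + (h/6)·(k1 + 2k2 + 2k3 + k4).
x=1.000000, y=1.100000:
  k1 = f(1.000000, 1.100000) = 0.993715
  k2 = f(1.110000, 1.209309) = 1.089467
  k3 = f(1.110000, 1.219841) = 1.098841
  k4 = f(1.220000, 1.341745) = 1.205962
  y ← 1.100000 + (0.22/6)·(k1 + 2k2 + 2k3 + k4) = 1.341131
y(1.22) ≈ 1.3411

1.3411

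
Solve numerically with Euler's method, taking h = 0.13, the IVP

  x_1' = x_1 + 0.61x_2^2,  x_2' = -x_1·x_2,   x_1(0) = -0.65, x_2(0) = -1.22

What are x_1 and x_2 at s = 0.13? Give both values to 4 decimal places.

-0.6165, -1.3231

Euler on (x_1,x_2): x_1_{n+1} = x_1_n + h·x_1', x_2_{n+1} = x_2_n + h·x_2'.
0.000000: (-0.650000, -1.220000); f=(0.257924, -0.793000) → (-0.616470, -1.323090)
(x_1(0.13), x_2(0.13)) ≈ (-0.6165, -1.3231)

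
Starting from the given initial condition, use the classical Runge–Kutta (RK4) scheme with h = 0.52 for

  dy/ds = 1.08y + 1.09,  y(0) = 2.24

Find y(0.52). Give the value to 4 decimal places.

RK4: k1 = f(s_n, y_n); k2 = f(s_n + h/2, y_n + (h/2)·k1); k3 = f(s_n + h/2, y_n + (h/2)·k2); k4 = f(s_n + h, y_n + h·k3); y_{n+1} = y_n + (h/6)·(k1 + 2k2 + 2k3 + k4).
s=0.000000, y=2.240000:
  k1 = f(0.000000, 2.240000) = 3.509200
  k2 = f(0.260000, 3.152392) = 4.494583
  k3 = f(0.260000, 3.408592) = 4.771279
  k4 = f(0.520000, 4.721065) = 6.188750
  y ← 2.240000 + (0.52/6)·(k1 + 2k2 + 2k3 + k4) = 4.686572
y(0.52) ≈ 4.6866

4.6866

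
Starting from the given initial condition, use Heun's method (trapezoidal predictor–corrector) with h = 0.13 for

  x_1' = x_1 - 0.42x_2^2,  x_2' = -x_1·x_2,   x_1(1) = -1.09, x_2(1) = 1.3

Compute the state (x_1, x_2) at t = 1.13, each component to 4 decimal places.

Heun on (x_1,x_2): k1 = f(t_n, state_n); k2 = f(t_n + h, state_n + h·k1); state_{n+1} = state_n + (h/2)·(k1 + k2).
1.000000: (-1.090000, 1.300000)
  k1 = (-1.799800, 1.417000)
  predictor → (-1.323974, 1.484210)
  k2 = (-2.249183, 1.965055)
  → (-1.353184, 1.519834)
(x_1(1.13), x_2(1.13)) ≈ (-1.3532, 1.5198)

-1.3532, 1.5198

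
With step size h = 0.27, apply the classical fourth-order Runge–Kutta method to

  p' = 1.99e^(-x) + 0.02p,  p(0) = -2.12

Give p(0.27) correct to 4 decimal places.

RK4: k1 = f(x_n, p_n); k2 = f(x_n + h/2, p_n + (h/2)·k1); k3 = f(x_n + h/2, p_n + (h/2)·k2); k4 = f(x_n + h, p_n + h·k3); p_{n+1} = p_n + (h/6)·(k1 + 2k2 + 2k3 + k4).
x=0.000000, p=-2.120000:
  k1 = f(0.000000, -2.120000) = 1.947600
  k2 = f(0.135000, -1.857074) = 1.701553
  k3 = f(0.135000, -1.890290) = 1.700889
  k4 = f(0.270000, -1.660760) = 1.485910
  p ← -2.120000 + (0.27/6)·(k1 + 2k2 + 2k3 + k4) = -1.659272
p(0.27) ≈ -1.6593

-1.6593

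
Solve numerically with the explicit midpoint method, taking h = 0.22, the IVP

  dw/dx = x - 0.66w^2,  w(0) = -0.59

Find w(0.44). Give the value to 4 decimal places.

Midpoint: k1 = f(x_n, w_n); k2 = f(x_n + h/2, w_n + (h/2)·k1); w_{n+1} = w_n + h·k2.
x=0.000000, w=-0.590000:
  k1 = f(0.000000, -0.590000) = -0.229746
  k2 = f(0.110000, -0.615272) = -0.139849
  w ← -0.590000 + 0.22·(-0.139849) = -0.620767
x=0.220000, w=-0.620767:
  k1 = f(0.220000, -0.620767) = -0.034332
  k2 = f(0.330000, -0.624543) = 0.072564
  w ← -0.620767 + 0.22·0.072564 = -0.604803
w(0.44) ≈ -0.6048

-0.6048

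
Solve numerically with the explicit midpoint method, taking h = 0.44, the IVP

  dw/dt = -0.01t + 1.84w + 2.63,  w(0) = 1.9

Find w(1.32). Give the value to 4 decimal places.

Midpoint: k1 = f(t_n, w_n); k2 = f(t_n + h/2, w_n + (h/2)·k1); w_{n+1} = w_n + h·k2.
t=0.000000, w=1.900000:
  k1 = f(0.000000, 1.900000) = 6.126000
  k2 = f(0.220000, 3.247720) = 8.603605
  w ← 1.900000 + 0.44·8.603605 = 5.685586
t=0.440000, w=5.685586:
  k1 = f(0.440000, 5.685586) = 13.087078
  k2 = f(0.660000, 8.564743) = 18.382528
  w ← 5.685586 + 0.44·18.382528 = 13.773898
t=0.880000, w=13.773898:
  k1 = f(0.880000, 13.773898) = 27.965173
  k2 = f(1.100000, 19.926236) = 39.283275
  w ← 13.773898 + 0.44·39.283275 = 31.058539
w(1.32) ≈ 31.0585

31.0585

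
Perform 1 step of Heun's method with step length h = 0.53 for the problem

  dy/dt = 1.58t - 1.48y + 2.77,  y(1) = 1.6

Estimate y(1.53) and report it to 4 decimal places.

Heun: k1 = f(t_n, y_n); k2 = f(t_n + h, y_n + h·k1); y_{n+1} = y_n + (h/2)·(k1 + k2).
t=1.000000, y=1.600000:
  k1 = f(1.000000, 1.600000) = 1.982000
  k2 = f(1.530000, 2.650460) = 1.264719
  y ← 1.600000 + (0.53/2)·(1.982000 + 1.264719) = 2.460381
y(1.53) ≈ 2.4604

2.4604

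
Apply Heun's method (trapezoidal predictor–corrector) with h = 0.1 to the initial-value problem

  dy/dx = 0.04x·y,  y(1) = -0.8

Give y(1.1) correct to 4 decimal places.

Heun: k1 = f(x_n, y_n); k2 = f(x_n + h, y_n + h·k1); y_{n+1} = y_n + (h/2)·(k1 + k2).
x=1.000000, y=-0.800000:
  k1 = f(1.000000, -0.800000) = -0.032000
  k2 = f(1.100000, -0.803200) = -0.035341
  y ← -0.800000 + (0.1/2)·(-0.032000 + (-0.035341)) = -0.803367
y(1.1) ≈ -0.8034

-0.8034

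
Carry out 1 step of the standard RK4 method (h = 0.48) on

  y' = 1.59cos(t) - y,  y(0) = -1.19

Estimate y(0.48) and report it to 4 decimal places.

RK4: k1 = f(t_n, y_n); k2 = f(t_n + h/2, y_n + (h/2)·k1); k3 = f(t_n + h/2, y_n + (h/2)·k2); k4 = f(t_n + h, y_n + h·k3); y_{n+1} = y_n + (h/6)·(k1 + 2k2 + 2k3 + k4).
t=0.000000, y=-1.190000:
  k1 = f(0.000000, -1.190000) = 2.780000
  k2 = f(0.240000, -0.522800) = 2.067227
  k3 = f(0.240000, -0.693865) = 2.238293
  k4 = f(0.480000, -0.115619) = 1.525941
  y ← -1.190000 + (0.48/6)·(k1 + 2k2 + 2k3 + k4) = -0.156641
y(0.48) ≈ -0.1566

-0.1566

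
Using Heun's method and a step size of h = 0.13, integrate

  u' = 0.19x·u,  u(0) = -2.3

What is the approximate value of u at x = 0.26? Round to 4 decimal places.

-2.3148

Heun: k1 = f(x_n, u_n); k2 = f(x_n + h, u_n + h·k1); u_{n+1} = u_n + (h/2)·(k1 + k2).
x=0.000000, u=-2.300000:
  k1 = f(0.000000, -2.300000) = 0.000000
  k2 = f(0.130000, -2.300000) = -0.056810
  u ← -2.300000 + (0.13/2)·(0.000000 + (-0.056810)) = -2.303693
x=0.130000, u=-2.303693:
  k1 = f(0.130000, -2.303693) = -0.056901
  k2 = f(0.260000, -2.311090) = -0.114168
  u ← -2.303693 + (0.13/2)·(-0.056901 + (-0.114168)) = -2.314812
u(0.26) ≈ -2.3148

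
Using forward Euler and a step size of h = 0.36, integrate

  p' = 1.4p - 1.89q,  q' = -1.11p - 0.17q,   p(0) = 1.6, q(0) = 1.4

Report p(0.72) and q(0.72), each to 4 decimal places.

1.7273, 0.0527

Euler on (p,q): p_{n+1} = p_n + h·p', q_{n+1} = q_n + h·q'.
0.000000: (1.600000, 1.400000); f=(-0.406000, -2.014000) → (1.453840, 0.674960)
0.360000: (1.453840, 0.674960); f=(0.759702, -1.728506) → (1.727333, 0.052698)
(p(0.72), q(0.72)) ≈ (1.7273, 0.0527)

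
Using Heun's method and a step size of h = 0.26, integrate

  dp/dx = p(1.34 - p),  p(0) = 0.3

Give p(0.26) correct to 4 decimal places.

0.3881

Heun: k1 = f(x_n, p_n); k2 = f(x_n + h, p_n + h·k1); p_{n+1} = p_n + (h/2)·(k1 + k2).
x=0.000000, p=0.300000:
  k1 = f(0.000000, 0.300000) = 0.312000
  k2 = f(0.260000, 0.381120) = 0.365448
  p ← 0.300000 + (0.26/2)·(0.312000 + 0.365448) = 0.388068
p(0.26) ≈ 0.3881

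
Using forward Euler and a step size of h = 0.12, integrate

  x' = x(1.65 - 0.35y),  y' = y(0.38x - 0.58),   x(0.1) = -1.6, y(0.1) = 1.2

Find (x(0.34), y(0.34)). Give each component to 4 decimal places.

-2.1204, 0.8712

Euler on (x,y): x_{n+1} = x_n + h·x', y_{n+1} = y_n + h·y'.
0.100000: (-1.600000, 1.200000); f=(-1.968000, -1.425600) → (-1.836160, 1.028928)
0.220000: (-1.836160, 1.028928); f=(-2.368417, -1.314703) → (-2.120370, 0.871164)
(x(0.34), y(0.34)) ≈ (-2.1204, 0.8712)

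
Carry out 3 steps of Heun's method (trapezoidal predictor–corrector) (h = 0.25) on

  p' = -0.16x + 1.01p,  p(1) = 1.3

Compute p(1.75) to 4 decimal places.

2.5205

Heun: k1 = f(x_n, p_n); k2 = f(x_n + h, p_n + h·k1); p_{n+1} = p_n + (h/2)·(k1 + k2).
x=1.000000, p=1.300000:
  k1 = f(1.000000, 1.300000) = 1.153000
  k2 = f(1.250000, 1.588250) = 1.404133
  p ← 1.300000 + (0.25/2)·(1.153000 + 1.404133) = 1.619642
x=1.250000, p=1.619642:
  k1 = f(1.250000, 1.619642) = 1.435838
  k2 = f(1.500000, 1.978601) = 1.758387
  p ← 1.619642 + (0.25/2)·(1.435838 + 1.758387) = 2.018920
x=1.500000, p=2.018920:
  k1 = f(1.500000, 2.018920) = 1.799109
  k2 = f(1.750000, 2.468697) = 2.213384
  p ← 2.018920 + (0.25/2)·(1.799109 + 2.213384) = 2.520481
p(1.75) ≈ 2.5205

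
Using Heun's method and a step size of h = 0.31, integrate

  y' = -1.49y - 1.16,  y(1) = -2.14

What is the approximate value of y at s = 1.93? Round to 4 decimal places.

-1.1435

Heun: k1 = f(s_n, y_n); k2 = f(s_n + h, y_n + h·k1); y_{n+1} = y_n + (h/2)·(k1 + k2).
s=1.000000, y=-2.140000:
  k1 = f(1.000000, -2.140000) = 2.028600
  k2 = f(1.310000, -1.511134) = 1.091590
  y ← -2.140000 + (0.31/2)·(2.028600 + 1.091590) = -1.656371
s=1.310000, y=-1.656371:
  k1 = f(1.310000, -1.656371) = 1.307992
  k2 = f(1.620000, -1.250893) = 0.703831
  y ← -1.656371 + (0.31/2)·(1.307992 + 0.703831) = -1.344538
s=1.620000, y=-1.344538:
  k1 = f(1.620000, -1.344538) = 0.843362
  k2 = f(1.930000, -1.083096) = 0.453813
  y ← -1.344538 + (0.31/2)·(0.843362 + 0.453813) = -1.143476
y(1.93) ≈ -1.1435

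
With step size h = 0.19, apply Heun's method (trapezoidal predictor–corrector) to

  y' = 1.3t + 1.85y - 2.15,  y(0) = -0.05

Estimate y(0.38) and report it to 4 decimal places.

-1.1471

Heun: k1 = f(t_n, y_n); k2 = f(t_n + h, y_n + h·k1); y_{n+1} = y_n + (h/2)·(k1 + k2).
t=0.000000, y=-0.050000:
  k1 = f(0.000000, -0.050000) = -2.242500
  k2 = f(0.190000, -0.476075) = -2.783739
  y ← -0.050000 + (0.19/2)·(-2.242500 + (-2.783739)) = -0.527493
t=0.190000, y=-0.527493:
  k1 = f(0.190000, -0.527493) = -2.878861
  k2 = f(0.380000, -1.074476) = -3.643781
  y ← -0.527493 + (0.19/2)·(-2.878861 + (-3.643781)) = -1.147144
y(0.38) ≈ -1.1471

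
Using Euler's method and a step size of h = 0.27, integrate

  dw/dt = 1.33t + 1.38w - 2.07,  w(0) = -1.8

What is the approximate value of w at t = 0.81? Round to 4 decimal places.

-6.7069

Euler: w_{n+1} = w_n + h·f(t_n, w_n).
t=0.000000, w=-1.800000: f=-4.554000 → w ← -1.800000 + 0.27·(-4.554000) = -3.029580
t=0.270000, w=-3.029580: f=-5.891720 → w ← -3.029580 + 0.27·(-5.891720) = -4.620345
t=0.540000, w=-4.620345: f=-7.727875 → w ← -4.620345 + 0.27·(-7.727875) = -6.706871
w(0.81) ≈ -6.7069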